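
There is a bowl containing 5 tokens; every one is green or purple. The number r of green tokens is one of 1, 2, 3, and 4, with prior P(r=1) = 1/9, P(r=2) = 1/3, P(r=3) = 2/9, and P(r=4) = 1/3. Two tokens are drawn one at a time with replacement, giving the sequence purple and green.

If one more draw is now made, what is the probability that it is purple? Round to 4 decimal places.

The likelihood of the observed sequence under each hypothesis: P(data | r = 1) = (4/5)(1/5) = 4/25; P(data | r = 2) = (3/5)(2/5) = 6/25; P(data | r = 3) = (2/5)(3/5) = 6/25; P(data | r = 4) = (1/5)(4/5) = 4/25.
The prior-weighted likelihoods are 1/9 · 4/25 = 4/225, 1/3 · 6/25 = 2/25, 2/9 · 6/25 = 4/75, 1/3 · 4/25 = 4/75; with total 46/225.
Normalising, the posterior is P(r = 1 | data) = 2/23, P(r = 2 | data) = 9/23, P(r = 3 | data) = 6/23, P(r = 4 | data) = 6/23.
So P(purple next | data) = Σ P(purple next | H) P(H | data) = (4/5)(2/23) + (3/5)(9/23) + (2/5)(6/23) + (1/5)(6/23) = 53/115.

0.4609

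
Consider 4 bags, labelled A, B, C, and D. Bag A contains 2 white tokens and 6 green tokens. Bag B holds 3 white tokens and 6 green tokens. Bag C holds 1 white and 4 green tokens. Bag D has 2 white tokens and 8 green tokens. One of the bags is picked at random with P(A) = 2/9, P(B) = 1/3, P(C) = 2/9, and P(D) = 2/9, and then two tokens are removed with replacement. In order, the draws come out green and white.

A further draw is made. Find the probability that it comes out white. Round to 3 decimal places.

0.264

For each hypothesis, P(data | H) works out to: P(data | bag A) = (6/8)(2/8) = 0.1875; P(data | bag B) = (6/9)(3/9) = 0.22222; P(data | bag C) = (4/5)(1/5) = 0.16; P(data | bag D) = (8/10)(2/10) = 0.16.
Weighting by the prior gives 2/9 · 0.1875 = 0.041667, 1/3 · 0.22222 = 0.074074, 2/9 · 0.16 = 0.035556, 2/9 · 0.16 = 0.035556; with total 0.18685.
Dividing through by the total gives posterior P(bag A | data) = 0.22299, P(bag B | data) = 0.39643, P(bag C | data) = 0.19029, P(bag D | data) = 0.19029.
The predictive probability is P(white next | data) = (1/4)(0.22299) + (1/3)(0.39643) + (1/5)(0.19029) + (1/5)(0.19029) = 0.26401.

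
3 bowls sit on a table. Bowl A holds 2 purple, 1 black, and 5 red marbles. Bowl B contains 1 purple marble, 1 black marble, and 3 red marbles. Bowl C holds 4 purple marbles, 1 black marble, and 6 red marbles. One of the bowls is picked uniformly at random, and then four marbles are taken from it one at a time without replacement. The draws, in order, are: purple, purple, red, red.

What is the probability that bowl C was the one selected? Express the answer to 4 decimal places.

0.6563

Compute the likelihood of the observed sequence for each case: P(data | bowl A) = (2/8)(1/7)(5/6)(4/5) = 1/42; P(data | bowl B) = (1/5)(0/4) = 0; P(data | bowl C) = (4/11)(3/10)(6/9)(5/8) = 1/22.
Weighting by the prior gives 1/3 · 1/42 = 1/126, 1/3 · 0 = 0, 1/3 · 1/22 = 1/66; these sum to 16/693.
So P(bowl C | data) = (1/66) / (16/693) = 21/32.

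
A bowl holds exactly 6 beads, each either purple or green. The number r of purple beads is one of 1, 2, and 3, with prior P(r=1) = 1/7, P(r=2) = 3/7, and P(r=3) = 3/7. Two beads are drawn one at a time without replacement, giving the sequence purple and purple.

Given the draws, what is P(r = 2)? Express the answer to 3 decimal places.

0.250

Compute the likelihood of the observed sequence for each case: P(data | r = 1) = (1/6)(0/5) = 0; P(data | r = 2) = (2/6)(1/5) = 1/15; P(data | r = 3) = (3/6)(2/5) = 1/5.
Weighting by the prior gives 1/7 · 0 = 0, 3/7 · 1/15 = 1/35, 3/7 · 1/5 = 3/35; these sum to 4/35.
So P(r = 2 | data) = (1/35) / (4/35) = 1/4.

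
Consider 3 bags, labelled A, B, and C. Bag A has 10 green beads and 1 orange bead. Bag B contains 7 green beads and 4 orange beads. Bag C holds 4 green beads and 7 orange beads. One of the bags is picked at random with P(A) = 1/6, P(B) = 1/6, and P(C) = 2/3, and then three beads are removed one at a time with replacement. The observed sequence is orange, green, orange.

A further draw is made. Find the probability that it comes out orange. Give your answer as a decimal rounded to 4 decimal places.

0.5966

For each hypothesis, P(data | H) works out to: P(data | bag A) = (1/11)(10/11)(1/11) = 0.0075131; P(data | bag B) = (4/11)(7/11)(4/11) = 0.084147; P(data | bag C) = (7/11)(4/11)(7/11) = 0.14726.
Multiplying each by its prior: 1/6 · 0.0075131 = 0.0012522, 1/6 · 0.084147 = 0.014025, 2/3 · 0.14726 = 0.098172; summing to 0.11345.
Normalising, the posterior is P(bag A | data) = 0.011038, P(bag B | data) = 0.12362, P(bag C | data) = 0.86534.
The predictive probability is P(orange next | data) = (1/11)(0.011038) + (4/11)(0.12362) + (7/11)(0.86534) = 0.59663.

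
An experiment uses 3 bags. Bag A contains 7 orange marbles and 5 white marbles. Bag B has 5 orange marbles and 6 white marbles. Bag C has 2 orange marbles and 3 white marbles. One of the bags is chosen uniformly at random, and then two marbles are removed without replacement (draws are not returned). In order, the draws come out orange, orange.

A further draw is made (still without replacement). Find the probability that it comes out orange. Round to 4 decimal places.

For each hypothesis, P(data | H) works out to: P(data | bag A) = (7/12)(6/11) = 7/22; P(data | bag B) = (5/11)(4/10) = 2/11; P(data | bag C) = (2/5)(1/4) = 1/10.
The prior-weighted likelihoods are 1/3 · 7/22 = 7/66, 1/3 · 2/11 = 2/33, 1/3 · 1/10 = 1/30; summing to 1/5.
Dividing through by the total gives posterior P(bag A | data) = 35/66, P(bag B | data) = 10/33, P(bag C | data) = 1/6.
So P(orange next | data) = Σ P(orange next | H) P(H | data) = (1/2)(35/66) + (1/3)(10/33) + (0)(1/6) = 145/396.

0.3662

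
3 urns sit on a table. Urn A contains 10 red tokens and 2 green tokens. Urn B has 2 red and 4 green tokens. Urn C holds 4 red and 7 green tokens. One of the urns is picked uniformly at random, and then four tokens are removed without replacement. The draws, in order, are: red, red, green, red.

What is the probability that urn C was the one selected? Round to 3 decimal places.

0.149

Under each hypothesis, the probability of the observed sequence is: P(data | urn A) = (10/12)(9/11)(2/10)(8/9) = 4/33; P(data | urn B) = (2/6)(1/5)(4/4)(0/3) = 0; P(data | urn C) = (4/11)(3/10)(7/9)(2/8) = 7/330.
The prior-weighted likelihoods are 1/3 · 4/33 = 4/99, 1/3 · 0 = 0, 1/3 · 7/330 = 7/990; summing to 47/990.
So P(urn C | data) = (7/990) / (47/990) = 7/47.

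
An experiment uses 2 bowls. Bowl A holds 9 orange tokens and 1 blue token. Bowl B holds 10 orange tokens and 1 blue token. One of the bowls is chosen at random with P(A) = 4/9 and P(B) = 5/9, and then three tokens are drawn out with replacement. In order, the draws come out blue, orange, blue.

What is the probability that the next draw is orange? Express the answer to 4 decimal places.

Compute the likelihood of the observed sequence for each case: P(data | bowl A) = (1/10)(9/10)(1/10) = 0.009; P(data | bowl B) = (1/11)(10/11)(1/11) = 0.0075131.
Multiplying each by its prior: 4/9 · 0.009 = 0.004, 5/9 · 0.0075131 = 0.004174; with total 0.008174.
The posterior is then P(bowl A | data) = 0.48936, P(bowl B | data) = 0.51064.
The predictive probability is P(orange next | data) = (9/10)(0.48936) + (10/11)(0.51064) = 0.90464.

0.9046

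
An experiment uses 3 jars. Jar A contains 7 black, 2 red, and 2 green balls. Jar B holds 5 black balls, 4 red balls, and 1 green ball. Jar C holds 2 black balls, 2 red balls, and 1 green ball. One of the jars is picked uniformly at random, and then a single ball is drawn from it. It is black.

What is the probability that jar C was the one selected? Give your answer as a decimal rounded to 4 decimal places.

0.2604

For each hypothesis, P(data | H) works out to: P(data | jar A) = (7/11) = 7/11; P(data | jar B) = (5/10) = 1/2; P(data | jar C) = (2/5) = 2/5.
The prior-weighted likelihoods are 1/3 · 7/11 = 7/33, 1/3 · 1/2 = 1/6, 1/3 · 2/5 = 2/15; with total 169/330.
So P(jar C | data) = (2/15) / (169/330) = 44/169.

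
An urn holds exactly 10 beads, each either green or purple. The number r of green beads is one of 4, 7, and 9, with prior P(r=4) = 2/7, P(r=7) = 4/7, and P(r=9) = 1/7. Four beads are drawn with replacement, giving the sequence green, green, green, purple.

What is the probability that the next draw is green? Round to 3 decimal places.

The likelihood of the observed sequence under each hypothesis: P(data | r = 4) = (4/10)(4/10)(4/10)(6/10) = 0.0384; P(data | r = 7) = (7/10)(7/10)(7/10)(3/10) = 0.1029; P(data | r = 9) = (9/10)(9/10)(9/10)(1/10) = 0.0729.
Multiplying each by its prior: 2/7 · 0.0384 = 0.010971, 4/7 · 0.1029 = 0.0588, 1/7 · 0.0729 = 0.010414; summing to 0.080186.
Normalising, the posterior is P(r = 4 | data) = 0.13683, P(r = 7 | data) = 0.7333, P(r = 9 | data) = 0.12988.
So P(green next | data) = Σ P(green next | H) P(H | data) = (2/5)(0.13683) + (7/10)(0.7333) + (9/10)(0.12988) = 0.68493.

0.685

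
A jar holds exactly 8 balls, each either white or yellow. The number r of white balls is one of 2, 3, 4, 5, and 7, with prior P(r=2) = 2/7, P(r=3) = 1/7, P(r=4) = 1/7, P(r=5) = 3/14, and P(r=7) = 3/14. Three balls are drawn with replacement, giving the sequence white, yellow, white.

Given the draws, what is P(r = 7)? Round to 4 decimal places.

For each hypothesis, P(data | H) works out to: P(data | r = 2) = (2/8)(6/8)(2/8) = 0.046875; P(data | r = 3) = (3/8)(5/8)(3/8) = 0.087891; P(data | r = 4) = (4/8)(4/8)(4/8) = 0.125; P(data | r = 5) = (5/8)(3/8)(5/8) = 0.14648; P(data | r = 7) = (7/8)(1/8)(7/8) = 0.095703.
The prior-weighted likelihoods are 2/7 · 0.046875 = 0.013393, 1/7 · 0.087891 = 0.012556, 1/7 · 0.125 = 0.017857, 3/14 · 0.14648 = 0.03139, 3/14 · 0.095703 = 0.020508; with total 0.095703.
So P(r = 7 | data) = (0.020508) / (0.095703) = 0.21429.

0.2143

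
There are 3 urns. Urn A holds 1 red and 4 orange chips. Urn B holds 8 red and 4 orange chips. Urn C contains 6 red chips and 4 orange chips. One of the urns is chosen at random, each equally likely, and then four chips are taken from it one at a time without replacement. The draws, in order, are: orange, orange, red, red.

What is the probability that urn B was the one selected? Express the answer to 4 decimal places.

Under each hypothesis, the probability of the observed sequence is: P(data | urn A) = (4/5)(3/4)(1/3)(0/2) = 0; P(data | urn B) = (4/12)(3/11)(8/10)(7/9) = 0.056566; P(data | urn C) = (4/10)(3/9)(6/8)(5/7) = 0.071429.
The prior-weighted likelihoods are 1/3 · 0 = 0, 1/3 · 0.056566 = 0.018855, 1/3 · 0.071429 = 0.02381; summing to 0.042665.
Hence P(urn B | data) = (0.018855) / (0.042665) = 0.44194.

0.4419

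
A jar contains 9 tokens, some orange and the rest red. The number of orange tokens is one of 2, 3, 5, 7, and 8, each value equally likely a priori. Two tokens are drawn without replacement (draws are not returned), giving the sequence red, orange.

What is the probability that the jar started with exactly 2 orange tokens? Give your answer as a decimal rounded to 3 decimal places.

For each hypothesis, P(data | H) works out to: P(data | r = 2) = (7/9)(2/8) = 7/36; P(data | r = 3) = (6/9)(3/8) = 1/4; P(data | r = 5) = (4/9)(5/8) = 5/18; P(data | r = 7) = (2/9)(7/8) = 7/36; P(data | r = 8) = (1/9)(8/8) = 1/9.
Multiplying each by its prior: 1/5 · 7/36 = 7/180, 1/5 · 1/4 = 1/20, 1/5 · 5/18 = 1/18, 1/5 · 7/36 = 7/180, 1/5 · 1/9 = 1/45; these sum to 37/180.
So P(r = 2 | data) = (7/180) / (37/180) = 7/37.

0.189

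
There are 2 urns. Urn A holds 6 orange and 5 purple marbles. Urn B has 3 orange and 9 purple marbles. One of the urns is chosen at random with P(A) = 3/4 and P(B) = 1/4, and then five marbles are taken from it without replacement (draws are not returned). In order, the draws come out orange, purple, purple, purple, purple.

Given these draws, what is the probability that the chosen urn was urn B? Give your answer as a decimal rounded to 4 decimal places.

0.7101

The likelihood of the observed sequence under each hypothesis: P(data | urn A) = (6/11)(5/10)(4/9)(3/8)(2/7) = 0.012987; P(data | urn B) = (3/12)(9/11)(8/10)(7/9)(6/8) = 0.095455.
Multiplying each by its prior: 3/4 · 0.012987 = 0.0097403, 1/4 · 0.095455 = 0.023864; with total 0.033604.
Therefore the posterior P(urn B | data) = (0.023864) / (0.033604) = 0.71014.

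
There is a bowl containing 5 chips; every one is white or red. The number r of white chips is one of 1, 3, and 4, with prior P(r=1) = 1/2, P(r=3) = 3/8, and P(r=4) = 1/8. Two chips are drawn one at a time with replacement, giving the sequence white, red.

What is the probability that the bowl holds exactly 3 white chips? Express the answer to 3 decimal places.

0.474

Compute the likelihood of the observed sequence for each case: P(data | r = 1) = (1/5)(4/5) = 4/25; P(data | r = 3) = (3/5)(2/5) = 6/25; P(data | r = 4) = (4/5)(1/5) = 4/25.
Weighting by the prior gives 1/2 · 4/25 = 2/25, 3/8 · 6/25 = 9/100, 1/8 · 4/25 = 1/50; summing to 19/100.
By Bayes' rule, P(r = 3 | data) = (9/100) / (19/100) = 9/19.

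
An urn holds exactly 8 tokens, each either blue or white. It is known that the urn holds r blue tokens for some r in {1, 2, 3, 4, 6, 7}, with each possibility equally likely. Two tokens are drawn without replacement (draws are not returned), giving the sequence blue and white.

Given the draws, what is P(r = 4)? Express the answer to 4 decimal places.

0.2319

Under each hypothesis, the probability of the observed sequence is: P(data | r = 1) = (1/8)(7/7) = 1/8; P(data | r = 2) = (2/8)(6/7) = 3/14; P(data | r = 3) = (3/8)(5/7) = 15/56; P(data | r = 4) = (4/8)(4/7) = 2/7; P(data | r = 6) = (6/8)(2/7) = 3/14; P(data | r = 7) = (7/8)(1/7) = 1/8.
Weighting by the prior gives 1/6 · 1/8 = 1/48, 1/6 · 3/14 = 1/28, 1/6 · 15/56 = 5/112, 1/6 · 2/7 = 1/21, 1/6 · 3/14 = 1/28, 1/6 · 1/8 = 1/48; these sum to 23/112.
Hence P(r = 4 | data) = (1/21) / (23/112) = 16/69.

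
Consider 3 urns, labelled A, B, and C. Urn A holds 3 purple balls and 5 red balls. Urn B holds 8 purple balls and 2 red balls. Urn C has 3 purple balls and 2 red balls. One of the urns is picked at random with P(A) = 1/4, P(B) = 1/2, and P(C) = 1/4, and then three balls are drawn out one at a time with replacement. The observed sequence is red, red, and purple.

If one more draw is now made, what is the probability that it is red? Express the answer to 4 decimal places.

Compute the likelihood of the observed sequence for each case: P(data | urn A) = (5/8)(5/8)(3/8) = 0.14648; P(data | urn B) = (2/10)(2/10)(8/10) = 0.032; P(data | urn C) = (2/5)(2/5)(3/5) = 0.096.
Multiplying each by its prior: 1/4 · 0.14648 = 0.036621, 1/2 · 0.032 = 0.016, 1/4 · 0.096 = 0.024; summing to 0.076621.
Normalising, the posterior is P(urn A | data) = 0.47795, P(urn B | data) = 0.20882, P(urn C | data) = 0.31323.
Averaging over the posterior, P(red next | data) = (5/8)(0.47795) + (1/5)(0.20882) + (2/5)(0.31323) = 0.46577.

0.4658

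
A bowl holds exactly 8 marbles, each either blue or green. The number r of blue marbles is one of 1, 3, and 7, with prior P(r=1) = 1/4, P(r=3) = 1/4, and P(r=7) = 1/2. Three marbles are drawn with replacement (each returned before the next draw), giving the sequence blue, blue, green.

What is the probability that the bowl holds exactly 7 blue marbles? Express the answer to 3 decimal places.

For each hypothesis, P(data | H) works out to: P(data | r = 1) = (1/8)(1/8)(7/8) = 0.013672; P(data | r = 3) = (3/8)(3/8)(5/8) = 0.087891; P(data | r = 7) = (7/8)(7/8)(1/8) = 0.095703.
Weighting by the prior gives 1/4 · 0.013672 = 0.003418, 1/4 · 0.087891 = 0.021973, 1/2 · 0.095703 = 0.047852; with total 0.073242.
By Bayes' rule, P(r = 7 | data) = (0.047852) / (0.073242) = 0.65333.

0.653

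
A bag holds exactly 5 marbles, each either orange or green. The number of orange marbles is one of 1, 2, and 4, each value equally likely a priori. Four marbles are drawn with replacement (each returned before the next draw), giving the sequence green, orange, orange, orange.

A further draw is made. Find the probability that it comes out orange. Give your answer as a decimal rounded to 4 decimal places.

The likelihood of the observed sequence under each hypothesis: P(data | r = 1) = (4/5)(1/5)(1/5)(1/5) = 0.0064; P(data | r = 2) = (3/5)(2/5)(2/5)(2/5) = 0.0384; P(data | r = 4) = (1/5)(4/5)(4/5)(4/5) = 0.1024.
The prior-weighted likelihoods are 1/3 · 0.0064 = 0.0021333, 1/3 · 0.0384 = 0.0128, 1/3 · 0.1024 = 0.034133; these sum to 0.049067.
The posterior is then P(r = 1 | data) = 0.043478, P(r = 2 | data) = 0.26087, P(r = 4 | data) = 0.69565.
Averaging over the posterior, P(orange next | data) = (1/5)(0.043478) + (2/5)(0.26087) + (4/5)(0.69565) = 0.66957.

0.6696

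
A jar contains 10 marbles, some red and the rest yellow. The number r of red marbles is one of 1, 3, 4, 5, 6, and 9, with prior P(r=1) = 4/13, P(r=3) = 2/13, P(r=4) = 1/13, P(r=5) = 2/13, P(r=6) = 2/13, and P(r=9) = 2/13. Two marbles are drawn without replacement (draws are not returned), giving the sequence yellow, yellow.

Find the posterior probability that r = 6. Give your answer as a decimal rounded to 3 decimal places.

0.052

Compute the likelihood of the observed sequence for each case: P(data | r = 1) = (9/10)(8/9) = 4/5; P(data | r = 3) = (7/10)(6/9) = 7/15; P(data | r = 4) = (6/10)(5/9) = 1/3; P(data | r = 5) = (5/10)(4/9) = 2/9; P(data | r = 6) = (4/10)(3/9) = 2/15; P(data | r = 9) = (1/10)(0/9) = 0.
Multiplying each by its prior: 4/13 · 4/5 = 16/65, 2/13 · 7/15 = 14/195, 1/13 · 1/3 = 1/39, 2/13 · 2/9 = 4/117, 2/13 · 2/15 = 4/195, 2/13 · 0 = 0; these sum to 233/585.
Hence P(r = 6 | data) = (4/195) / (233/585) = 12/233.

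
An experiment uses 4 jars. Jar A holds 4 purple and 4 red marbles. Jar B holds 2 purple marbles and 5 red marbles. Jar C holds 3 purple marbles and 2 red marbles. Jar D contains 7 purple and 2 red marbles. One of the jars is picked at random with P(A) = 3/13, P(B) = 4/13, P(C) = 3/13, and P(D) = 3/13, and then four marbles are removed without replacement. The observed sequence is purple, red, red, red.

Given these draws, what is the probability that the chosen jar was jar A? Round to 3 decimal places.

0.231

Compute the likelihood of the observed sequence for each case: P(data | jar A) = (4/8)(4/7)(3/6)(2/5) = 2/35; P(data | jar B) = (2/7)(5/6)(4/5)(3/4) = 1/7; P(data | jar C) = (3/5)(2/4)(1/3)(0/2) = 0; P(data | jar D) = (7/9)(2/8)(1/7)(0/6) = 0.
Multiplying each by its prior: 3/13 · 2/35 = 6/455, 4/13 · 1/7 = 4/91, 3/13 · 0 = 0, 3/13 · 0 = 0; summing to 2/35.
By Bayes' rule, P(jar A | data) = (6/455) / (2/35) = 3/13.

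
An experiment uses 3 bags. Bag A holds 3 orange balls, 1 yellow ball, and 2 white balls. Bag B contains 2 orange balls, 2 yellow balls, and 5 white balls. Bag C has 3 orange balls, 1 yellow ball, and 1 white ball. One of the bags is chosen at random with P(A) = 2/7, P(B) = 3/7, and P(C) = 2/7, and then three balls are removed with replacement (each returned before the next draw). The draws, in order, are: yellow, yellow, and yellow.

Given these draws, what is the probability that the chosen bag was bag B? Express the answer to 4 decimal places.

0.5659

The likelihood of the observed sequence under each hypothesis: P(data | bag A) = (1/6)(1/6)(1/6) = 0.0046296; P(data | bag B) = (2/9)(2/9)(2/9) = 0.010974; P(data | bag C) = (1/5)(1/5)(1/5) = 0.008.
Multiplying each by its prior: 2/7 · 0.0046296 = 0.0013228, 3/7 · 0.010974 = 0.0047031, 2/7 · 0.008 = 0.0022857; summing to 0.0083116.
Therefore the posterior P(bag B | data) = (0.0047031) / (0.0083116) = 0.56585.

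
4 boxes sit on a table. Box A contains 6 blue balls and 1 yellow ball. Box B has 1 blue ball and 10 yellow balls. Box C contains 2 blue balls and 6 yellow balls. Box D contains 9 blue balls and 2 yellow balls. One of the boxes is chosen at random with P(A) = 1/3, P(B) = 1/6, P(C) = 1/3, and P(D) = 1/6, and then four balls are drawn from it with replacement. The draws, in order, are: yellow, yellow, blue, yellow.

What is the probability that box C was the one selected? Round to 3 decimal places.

0.729

Under each hypothesis, the probability of the observed sequence is: P(data | box A) = (1/7)(1/7)(6/7)(1/7) = 0.002499; P(data | box B) = (10/11)(10/11)(1/11)(10/11) = 0.068301; P(data | box C) = (6/8)(6/8)(2/8)(6/8) = 0.10547; P(data | box D) = (2/11)(2/11)(9/11)(2/11) = 0.0049177.
The prior-weighted likelihoods are 1/3 · 0.002499 = 0.00083299, 1/6 · 0.068301 = 0.011384, 1/3 · 0.10547 = 0.035156, 1/6 · 0.0049177 = 0.00081962; these sum to 0.048192.
Therefore the posterior P(box C | data) = (0.035156) / (0.048192) = 0.7295.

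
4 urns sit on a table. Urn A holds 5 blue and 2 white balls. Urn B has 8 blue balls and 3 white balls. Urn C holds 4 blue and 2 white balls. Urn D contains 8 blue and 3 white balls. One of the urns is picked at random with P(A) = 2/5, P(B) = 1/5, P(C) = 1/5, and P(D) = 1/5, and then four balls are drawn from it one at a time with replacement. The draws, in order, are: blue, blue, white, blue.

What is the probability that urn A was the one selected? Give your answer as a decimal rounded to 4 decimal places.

0.4029

For each hypothesis, P(data | H) works out to: P(data | urn A) = (5/7)(5/7)(2/7)(5/7) = 0.10412; P(data | urn B) = (8/11)(8/11)(3/11)(8/11) = 0.10491; P(data | urn C) = (4/6)(4/6)(2/6)(4/6) = 0.098765; P(data | urn D) = (8/11)(8/11)(3/11)(8/11) = 0.10491.
The prior-weighted likelihoods are 2/5 · 0.10412 = 0.041649, 1/5 · 0.10491 = 0.020982, 1/5 · 0.098765 = 0.019753, 1/5 · 0.10491 = 0.020982; summing to 0.10337.
Hence P(urn A | data) = (0.041649) / (0.10337) = 0.40293.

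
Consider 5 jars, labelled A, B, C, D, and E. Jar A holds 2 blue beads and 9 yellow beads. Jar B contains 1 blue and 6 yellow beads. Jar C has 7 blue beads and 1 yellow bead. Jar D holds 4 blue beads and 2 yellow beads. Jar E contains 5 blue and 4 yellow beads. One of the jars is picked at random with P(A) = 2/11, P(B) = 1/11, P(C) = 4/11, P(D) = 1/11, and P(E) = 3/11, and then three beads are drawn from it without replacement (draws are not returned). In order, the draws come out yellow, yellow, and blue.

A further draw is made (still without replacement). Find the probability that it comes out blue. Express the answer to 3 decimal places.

0.398

The likelihood of the observed sequence under each hypothesis: P(data | jar A) = (9/11)(8/10)(2/9) = 0.14545; P(data | jar B) = (6/7)(5/6)(1/5) = 0.14286; P(data | jar C) = (1/8)(0/7) = 0; P(data | jar D) = (2/6)(1/5)(4/4) = 0.066667; P(data | jar E) = (4/9)(3/8)(5/7) = 0.11905.
Multiplying each by its prior: 2/11 · 0.14545 = 0.026446, 1/11 · 0.14286 = 0.012987, 4/11 · 0 = 0, 1/11 · 0.066667 = 0.0060606, 3/11 · 0.11905 = 0.032468; these sum to 0.077961.
The posterior is then P(jar A | data) = 0.33922, P(jar B | data) = 0.16658, P(jar C | data) = 0, P(jar D | data) = 0.077739, P(jar E | data) = 0.41646.
The predictive probability is P(blue next | data) = (1/8)(0.33922) + (0)(0.16658) + (1)(0.077739) + (2/3)(0.41646) = 0.39778.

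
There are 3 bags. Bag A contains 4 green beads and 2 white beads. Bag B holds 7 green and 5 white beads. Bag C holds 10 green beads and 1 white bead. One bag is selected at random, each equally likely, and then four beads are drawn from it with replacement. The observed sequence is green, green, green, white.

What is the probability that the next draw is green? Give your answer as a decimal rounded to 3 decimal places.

Under each hypothesis, the probability of the observed sequence is: P(data | bag A) = (4/6)(4/6)(4/6)(2/6) = 0.098765; P(data | bag B) = (7/12)(7/12)(7/12)(5/12) = 0.082706; P(data | bag C) = (10/11)(10/11)(10/11)(1/11) = 0.068301.
Weighting by the prior gives 1/3 · 0.098765 = 0.032922, 1/3 · 0.082706 = 0.027569, 1/3 · 0.068301 = 0.022767; summing to 0.083258.
Normalising, the posterior is P(bag A | data) = 0.39542, P(bag B | data) = 0.33113, P(bag C | data) = 0.27345.
Averaging over the posterior, P(green next | data) = (2/3)(0.39542) + (7/12)(0.33113) + (10/11)(0.27345) = 0.70536.

0.705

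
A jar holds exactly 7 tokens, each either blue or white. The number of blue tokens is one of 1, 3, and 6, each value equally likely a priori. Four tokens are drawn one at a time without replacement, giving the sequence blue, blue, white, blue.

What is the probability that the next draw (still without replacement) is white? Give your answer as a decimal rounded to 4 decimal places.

0.1667

The likelihood of the observed sequence under each hypothesis: P(data | r = 1) = (1/7)(0/6) = 0; P(data | r = 3) = (3/7)(2/6)(4/5)(1/4) = 1/35; P(data | r = 6) = (6/7)(5/6)(1/5)(4/4) = 1/7.
Weighting by the prior gives 1/3 · 0 = 0, 1/3 · 1/35 = 1/105, 1/3 · 1/7 = 1/21; summing to 2/35.
The posterior is then P(r = 1 | data) = 0, P(r = 3 | data) = 1/6, P(r = 6 | data) = 5/6.
So P(white next | data) = Σ P(white next | H) P(H | data) = (1)(1/6) + (0)(5/6) = 1/6.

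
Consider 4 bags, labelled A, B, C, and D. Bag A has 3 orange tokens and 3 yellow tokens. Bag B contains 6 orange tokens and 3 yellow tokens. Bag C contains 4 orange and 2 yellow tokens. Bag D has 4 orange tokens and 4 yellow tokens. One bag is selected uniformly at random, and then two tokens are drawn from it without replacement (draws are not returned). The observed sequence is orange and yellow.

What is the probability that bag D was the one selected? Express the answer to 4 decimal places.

Compute the likelihood of the observed sequence for each case: P(data | bag A) = (3/6)(3/5) = 0.3; P(data | bag B) = (6/9)(3/8) = 0.25; P(data | bag C) = (4/6)(2/5) = 0.26667; P(data | bag D) = (4/8)(4/7) = 0.28571.
Multiplying each by its prior: 1/4 · 0.3 = 0.075, 1/4 · 0.25 = 0.0625, 1/4 · 0.26667 = 0.066667, 1/4 · 0.28571 = 0.071429; summing to 0.2756.
By Bayes' rule, P(bag D | data) = (0.071429) / (0.2756) = 0.25918.

0.2592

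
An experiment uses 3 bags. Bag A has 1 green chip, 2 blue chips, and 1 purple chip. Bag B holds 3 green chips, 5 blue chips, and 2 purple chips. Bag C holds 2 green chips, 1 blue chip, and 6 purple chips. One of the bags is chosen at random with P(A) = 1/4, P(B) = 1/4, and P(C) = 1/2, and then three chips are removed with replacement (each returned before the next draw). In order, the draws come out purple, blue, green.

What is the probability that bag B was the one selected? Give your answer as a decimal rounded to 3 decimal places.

For each hypothesis, P(data | H) works out to: P(data | bag A) = (1/4)(2/4)(1/4) = 0.03125; P(data | bag B) = (2/10)(5/10)(3/10) = 0.03; P(data | bag C) = (6/9)(1/9)(2/9) = 0.016461.
Weighting by the prior gives 1/4 · 0.03125 = 0.0078125, 1/4 · 0.03 = 0.0075, 1/2 · 0.016461 = 0.0082305; these sum to 0.023543.
Hence P(bag B | data) = (0.0075) / (0.023543) = 0.31857.

0.319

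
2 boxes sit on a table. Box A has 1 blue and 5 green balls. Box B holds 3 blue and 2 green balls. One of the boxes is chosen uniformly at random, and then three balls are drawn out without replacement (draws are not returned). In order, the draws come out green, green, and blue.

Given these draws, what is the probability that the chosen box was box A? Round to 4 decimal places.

0.6250

The likelihood of the observed sequence under each hypothesis: P(data | box A) = (5/6)(4/5)(1/4) = 1/6; P(data | box B) = (2/5)(1/4)(3/3) = 1/10.
Multiplying each by its prior: 1/2 · 1/6 = 1/12, 1/2 · 1/10 = 1/20; summing to 2/15.
Therefore the posterior P(box A | data) = (1/12) / (2/15) = 5/8.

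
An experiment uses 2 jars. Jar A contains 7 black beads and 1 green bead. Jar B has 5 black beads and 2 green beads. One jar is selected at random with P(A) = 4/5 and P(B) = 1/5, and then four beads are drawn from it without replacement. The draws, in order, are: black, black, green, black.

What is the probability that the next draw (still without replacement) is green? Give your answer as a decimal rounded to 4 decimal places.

0.0741

For each hypothesis, P(data | H) works out to: P(data | jar A) = (7/8)(6/7)(1/6)(5/5) = 1/8; P(data | jar B) = (5/7)(4/6)(2/5)(3/4) = 1/7.
The prior-weighted likelihoods are 4/5 · 1/8 = 1/10, 1/5 · 1/7 = 1/35; summing to 9/70.
Normalising, the posterior is P(jar A | data) = 7/9, P(jar B | data) = 2/9.
Averaging over the posterior, P(green next | data) = (0)(7/9) + (1/3)(2/9) = 2/27.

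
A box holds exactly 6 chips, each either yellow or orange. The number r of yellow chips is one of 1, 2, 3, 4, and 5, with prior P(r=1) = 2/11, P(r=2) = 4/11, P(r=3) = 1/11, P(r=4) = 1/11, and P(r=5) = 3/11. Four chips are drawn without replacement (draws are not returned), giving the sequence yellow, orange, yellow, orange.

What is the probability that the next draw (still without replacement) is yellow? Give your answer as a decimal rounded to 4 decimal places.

0.2692

The likelihood of the observed sequence under each hypothesis: P(data | r = 1) = (1/6)(5/5)(0/4) = 0; P(data | r = 2) = (2/6)(4/5)(1/4)(3/3) = 1/15; P(data | r = 3) = (3/6)(3/5)(2/4)(2/3) = 1/10; P(data | r = 4) = (4/6)(2/5)(3/4)(1/3) = 1/15; P(data | r = 5) = (5/6)(1/5)(4/4)(0/3) = 0.
Weighting by the prior gives 2/11 · 0 = 0, 4/11 · 1/15 = 4/165, 1/11 · 1/10 = 1/110, 1/11 · 1/15 = 1/165, 3/11 · 0 = 0; these sum to 13/330.
Dividing through by the total gives posterior P(r = 1 | data) = 0, P(r = 2 | data) = 8/13, P(r = 3 | data) = 3/13, P(r = 4 | data) = 2/13, P(r = 5 | data) = 0.
So P(yellow next | data) = Σ P(yellow next | H) P(H | data) = (0)(8/13) + (1/2)(3/13) + (1)(2/13) = 7/26.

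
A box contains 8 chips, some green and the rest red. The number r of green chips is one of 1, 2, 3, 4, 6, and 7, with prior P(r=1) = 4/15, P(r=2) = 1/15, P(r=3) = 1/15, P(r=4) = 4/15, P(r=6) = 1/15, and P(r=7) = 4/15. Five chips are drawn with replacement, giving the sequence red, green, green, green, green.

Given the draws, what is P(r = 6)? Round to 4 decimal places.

0.1541

For each hypothesis, P(data | H) works out to: P(data | r = 1) = (7/8)(1/8)(1/8)(1/8)(1/8) = 0.00021362; P(data | r = 2) = (6/8)(2/8)(2/8)(2/8)(2/8) = 0.0029297; P(data | r = 3) = (5/8)(3/8)(3/8)(3/8)(3/8) = 0.01236; P(data | r = 4) = (4/8)(4/8)(4/8)(4/8)(4/8) = 0.03125; P(data | r = 6) = (2/8)(6/8)(6/8)(6/8)(6/8) = 0.079102; P(data | r = 7) = (1/8)(7/8)(7/8)(7/8)(7/8) = 0.073273.
The prior-weighted likelihoods are 4/15 · 0.00021362 = 5.6966e-05, 1/15 · 0.0029297 = 0.00019531, 1/15 · 0.01236 = 0.00082397, 4/15 · 0.03125 = 0.0083333, 1/15 · 0.079102 = 0.0052734, 4/15 · 0.073273 = 0.019539; with total 0.034222.
Hence P(r = 6 | data) = (0.0052734) / (0.034222) = 0.15409.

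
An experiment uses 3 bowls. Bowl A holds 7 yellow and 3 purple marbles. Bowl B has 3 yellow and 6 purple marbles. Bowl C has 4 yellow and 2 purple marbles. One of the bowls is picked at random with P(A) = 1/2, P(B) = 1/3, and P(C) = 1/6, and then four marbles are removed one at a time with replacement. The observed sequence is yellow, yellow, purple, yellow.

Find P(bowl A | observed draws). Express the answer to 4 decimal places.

0.6757

Compute the likelihood of the observed sequence for each case: P(data | bowl A) = (7/10)(7/10)(3/10)(7/10) = 0.1029; P(data | bowl B) = (3/9)(3/9)(6/9)(3/9) = 0.024691; P(data | bowl C) = (4/6)(4/6)(2/6)(4/6) = 0.098765.
Multiplying each by its prior: 1/2 · 0.1029 = 0.05145, 1/3 · 0.024691 = 0.0082305, 1/6 · 0.098765 = 0.016461; these sum to 0.076141.
Therefore the posterior P(bowl A | data) = (0.05145) / (0.076141) = 0.67572.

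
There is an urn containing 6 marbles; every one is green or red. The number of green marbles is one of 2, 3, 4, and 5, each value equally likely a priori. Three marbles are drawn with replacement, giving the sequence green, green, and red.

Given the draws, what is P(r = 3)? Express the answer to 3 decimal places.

0.270

The likelihood of the observed sequence under each hypothesis: P(data | r = 2) = (2/6)(2/6)(4/6) = 2/27; P(data | r = 3) = (3/6)(3/6)(3/6) = 1/8; P(data | r = 4) = (4/6)(4/6)(2/6) = 4/27; P(data | r = 5) = (5/6)(5/6)(1/6) = 25/216.
Multiplying each by its prior: 1/4 · 2/27 = 1/54, 1/4 · 1/8 = 1/32, 1/4 · 4/27 = 1/27, 1/4 · 25/216 = 25/864; summing to 25/216.
Therefore the posterior P(r = 3 | data) = (1/32) / (25/216) = 27/100.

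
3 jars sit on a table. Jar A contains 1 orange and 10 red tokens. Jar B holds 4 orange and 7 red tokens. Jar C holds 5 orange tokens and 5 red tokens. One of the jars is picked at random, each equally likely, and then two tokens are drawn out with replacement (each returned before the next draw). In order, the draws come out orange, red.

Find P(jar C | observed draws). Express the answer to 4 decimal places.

The likelihood of the observed sequence under each hypothesis: P(data | jar A) = (1/11)(10/11) = 10/121; P(data | jar B) = (4/11)(7/11) = 28/121; P(data | jar C) = (5/10)(5/10) = 1/4.
Multiplying each by its prior: 1/3 · 10/121 = 10/363, 1/3 · 28/121 = 28/363, 1/3 · 1/4 = 1/12; these sum to 91/484.
Therefore the posterior P(jar C | data) = (1/12) / (91/484) = 121/273.

0.4432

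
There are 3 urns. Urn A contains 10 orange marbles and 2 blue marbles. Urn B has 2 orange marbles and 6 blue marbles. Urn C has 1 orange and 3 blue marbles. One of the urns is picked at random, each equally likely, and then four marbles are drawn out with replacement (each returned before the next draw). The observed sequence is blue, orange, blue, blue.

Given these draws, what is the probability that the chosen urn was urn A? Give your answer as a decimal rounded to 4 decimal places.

0.0180

The likelihood of the observed sequence under each hypothesis: P(data | urn A) = (2/12)(10/12)(2/12)(2/12) = 0.003858; P(data | urn B) = (6/8)(2/8)(6/8)(6/8) = 0.10547; P(data | urn C) = (3/4)(1/4)(3/4)(3/4) = 0.10547.
Weighting by the prior gives 1/3 · 0.003858 = 0.001286, 1/3 · 0.10547 = 0.035156, 1/3 · 0.10547 = 0.035156; summing to 0.071599.
Therefore the posterior P(urn A | data) = (0.001286) / (0.071599) = 0.017961.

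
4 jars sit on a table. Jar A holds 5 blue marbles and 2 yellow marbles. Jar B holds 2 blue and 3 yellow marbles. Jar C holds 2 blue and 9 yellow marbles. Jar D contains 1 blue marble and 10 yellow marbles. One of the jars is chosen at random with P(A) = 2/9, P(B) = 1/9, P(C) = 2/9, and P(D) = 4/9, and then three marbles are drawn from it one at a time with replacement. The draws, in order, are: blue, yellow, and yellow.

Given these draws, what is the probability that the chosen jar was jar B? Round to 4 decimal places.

0.1790

Under each hypothesis, the probability of the observed sequence is: P(data | jar A) = (5/7)(2/7)(2/7) = 0.058309; P(data | jar B) = (2/5)(3/5)(3/5) = 0.144; P(data | jar C) = (2/11)(9/11)(9/11) = 0.12171; P(data | jar D) = (1/11)(10/11)(10/11) = 0.075131.
The prior-weighted likelihoods are 2/9 · 0.058309 = 0.012958, 1/9 · 0.144 = 0.016, 2/9 · 0.12171 = 0.027047, 4/9 · 0.075131 = 0.033392; these sum to 0.089397.
Therefore the posterior P(jar B | data) = (0.016) / (0.089397) = 0.17898.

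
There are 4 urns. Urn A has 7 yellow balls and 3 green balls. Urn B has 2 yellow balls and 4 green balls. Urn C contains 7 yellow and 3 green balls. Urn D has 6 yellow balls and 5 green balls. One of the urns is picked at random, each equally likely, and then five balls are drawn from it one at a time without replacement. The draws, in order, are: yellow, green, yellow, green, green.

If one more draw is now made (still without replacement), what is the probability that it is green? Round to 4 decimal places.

The likelihood of the observed sequence under each hypothesis: P(data | urn A) = (7/10)(3/9)(6/8)(2/7)(1/6) = 0.0083333; P(data | urn B) = (2/6)(4/5)(1/4)(3/3)(2/2) = 0.066667; P(data | urn C) = (7/10)(3/9)(6/8)(2/7)(1/6) = 0.0083333; P(data | urn D) = (6/11)(5/10)(5/9)(4/8)(3/7) = 0.032468.
The prior-weighted likelihoods are 1/4 · 0.0083333 = 0.0020833, 1/4 · 0.066667 = 0.016667, 1/4 · 0.0083333 = 0.0020833, 1/4 · 0.032468 = 0.0081169; these sum to 0.02895.
Dividing through by the total gives posterior P(urn A | data) = 0.071963, P(urn B | data) = 0.5757, P(urn C | data) = 0.071963, P(urn D | data) = 0.28037.
Averaging over the posterior, P(green next | data) = (0)(0.071963) + (1)(0.5757) + (0)(0.071963) + (1/3)(0.28037) = 0.66916.

0.6692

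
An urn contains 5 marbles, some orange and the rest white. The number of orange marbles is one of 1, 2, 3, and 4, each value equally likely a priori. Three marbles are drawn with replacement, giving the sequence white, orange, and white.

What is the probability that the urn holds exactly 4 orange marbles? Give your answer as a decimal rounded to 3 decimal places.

0.080

For each hypothesis, P(data | H) works out to: P(data | r = 1) = (4/5)(1/5)(4/5) = 16/125; P(data | r = 2) = (3/5)(2/5)(3/5) = 18/125; P(data | r = 3) = (2/5)(3/5)(2/5) = 12/125; P(data | r = 4) = (1/5)(4/5)(1/5) = 4/125.
Multiplying each by its prior: 1/4 · 16/125 = 4/125, 1/4 · 18/125 = 9/250, 1/4 · 12/125 = 3/125, 1/4 · 4/125 = 1/125; with total 1/10.
So P(r = 4 | data) = (1/125) / (1/10) = 2/25.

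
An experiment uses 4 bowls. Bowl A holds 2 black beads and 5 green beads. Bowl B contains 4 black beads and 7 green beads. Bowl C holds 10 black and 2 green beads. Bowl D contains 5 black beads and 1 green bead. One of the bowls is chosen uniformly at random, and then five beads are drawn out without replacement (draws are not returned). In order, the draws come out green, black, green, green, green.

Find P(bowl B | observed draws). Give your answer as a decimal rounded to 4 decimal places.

0.3889

Compute the likelihood of the observed sequence for each case: P(data | bowl A) = (5/7)(2/6)(4/5)(3/4)(2/3) = 2/21; P(data | bowl B) = (7/11)(4/10)(6/9)(5/8)(4/7) = 2/33; P(data | bowl C) = (2/12)(10/11)(1/10)(0/9) = 0; P(data | bowl D) = (1/6)(5/5)(0/4) = 0.
Multiplying each by its prior: 1/4 · 2/21 = 1/42, 1/4 · 2/33 = 1/66, 1/4 · 0 = 0, 1/4 · 0 = 0; summing to 3/77.
So P(bowl B | data) = (1/66) / (3/77) = 7/18.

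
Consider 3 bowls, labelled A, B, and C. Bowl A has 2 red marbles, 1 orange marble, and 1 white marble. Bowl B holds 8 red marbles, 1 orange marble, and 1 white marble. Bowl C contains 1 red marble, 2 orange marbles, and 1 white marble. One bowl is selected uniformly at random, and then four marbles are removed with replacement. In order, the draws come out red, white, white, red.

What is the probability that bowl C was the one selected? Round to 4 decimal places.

Under each hypothesis, the probability of the observed sequence is: P(data | bowl A) = (2/4)(1/4)(1/4)(2/4) = 0.015625; P(data | bowl B) = (8/10)(1/10)(1/10)(8/10) = 0.0064; P(data | bowl C) = (1/4)(1/4)(1/4)(1/4) = 0.0039062.
Multiplying each by its prior: 1/3 · 0.015625 = 0.0052083, 1/3 · 0.0064 = 0.0021333, 1/3 · 0.0039062 = 0.0013021; these sum to 0.0086438.
By Bayes' rule, P(bowl C | data) = (0.0013021) / (0.0086438) = 0.15064.

0.1506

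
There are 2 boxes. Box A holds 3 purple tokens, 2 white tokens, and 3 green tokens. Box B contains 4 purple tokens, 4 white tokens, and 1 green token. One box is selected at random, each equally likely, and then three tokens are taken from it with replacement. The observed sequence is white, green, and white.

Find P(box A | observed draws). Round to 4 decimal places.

0.5164

For each hypothesis, P(data | H) works out to: P(data | box A) = (2/8)(3/8)(2/8) = 0.023438; P(data | box B) = (4/9)(1/9)(4/9) = 0.021948.
Multiplying each by its prior: 1/2 · 0.023438 = 0.011719, 1/2 · 0.021948 = 0.010974; with total 0.022693.
Therefore the posterior P(box A | data) = (0.011719) / (0.022693) = 0.51641.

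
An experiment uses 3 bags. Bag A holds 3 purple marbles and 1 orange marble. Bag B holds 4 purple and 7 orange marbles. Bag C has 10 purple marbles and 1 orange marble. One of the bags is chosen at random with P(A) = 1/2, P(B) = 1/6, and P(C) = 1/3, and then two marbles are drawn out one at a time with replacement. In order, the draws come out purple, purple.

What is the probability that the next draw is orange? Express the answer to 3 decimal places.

For each hypothesis, P(data | H) works out to: P(data | bag A) = (3/4)(3/4) = 0.5625; P(data | bag B) = (4/11)(4/11) = 0.13223; P(data | bag C) = (10/11)(10/11) = 0.82645.
The prior-weighted likelihoods are 1/2 · 0.5625 = 0.28125, 1/6 · 0.13223 = 0.022039, 1/3 · 0.82645 = 0.27548; with total 0.57877.
Dividing through by the total gives posterior P(bag A | data) = 0.48594, P(bag B | data) = 0.038078, P(bag C | data) = 0.47598.
So P(orange next | data) = Σ P(orange next | H) P(H | data) = (1/4)(0.48594) + (7/11)(0.038078) + (1/11)(0.47598) = 0.18899.

0.189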